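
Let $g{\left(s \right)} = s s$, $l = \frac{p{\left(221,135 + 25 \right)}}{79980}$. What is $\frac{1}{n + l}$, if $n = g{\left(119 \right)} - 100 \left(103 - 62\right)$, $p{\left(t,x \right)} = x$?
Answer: $\frac{3999}{40233947} \approx 9.9394 \cdot 10^{-5}$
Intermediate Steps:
$l = \frac{8}{3999}$ ($l = \frac{135 + 25}{79980} = 160 \cdot \frac{1}{79980} = \frac{8}{3999} \approx 0.0020005$)
$g{\left(s \right)} = s^{2}$
$n = 10061$ ($n = 119^{2} - 100 \left(103 - 62\right) = 14161 - 4100 = 10061$)
$\frac{1}{n + l} = \frac{1}{10061 + \frac{8}{3999}} = \frac{1}{\frac{40233947}{3999}} = \frac{3999}{40233947}$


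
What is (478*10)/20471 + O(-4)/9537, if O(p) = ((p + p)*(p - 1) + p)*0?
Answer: 4780/20471 ≈ 0.23350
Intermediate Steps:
O(p) = 0 (O(p) = ((2*p)*(-1 + p) + p)*0 = (2*p*(-1 + p) + p)*0 = (p + 2*p*(-1 + p))*0 = 0)
(478*10)/20471 + O(-4)/9537 = (478*10)/20471 + 0/9537 = 4780*(1/20471) + 0*(1/9537) = 4780/20471 + 0 = 4780/20471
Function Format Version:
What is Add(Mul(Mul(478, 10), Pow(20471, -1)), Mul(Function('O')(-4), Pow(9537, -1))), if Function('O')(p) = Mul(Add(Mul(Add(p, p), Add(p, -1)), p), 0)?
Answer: Rational(4780, 20471) ≈ 0.23350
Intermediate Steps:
Function('O')(p) = 0 (Function('O')(p) = Mul(Add(Mul(Mul(2, p), Add(-1, p)), p), 0) = Mul(Add(Mul(2, p, Add(-1, p)), p), 0) = Mul(Add(p, Mul(2, p, Add(-1, p))), 0) = 0)
Add(Mul(Mul(478, 10), Pow(20471, -1)), Mul(Function('O')(-4), Pow(9537, -1))) = Add(Mul(Mul(478, 10), Pow(20471, -1)), Mul(0, Pow(9537, -1))) = Add(Mul(4780, Rational(1, 20471)), Mul(0, Rational(1, 9537))) = Add(Rational(4780, 20471), 0) = Rational(4780, 20471)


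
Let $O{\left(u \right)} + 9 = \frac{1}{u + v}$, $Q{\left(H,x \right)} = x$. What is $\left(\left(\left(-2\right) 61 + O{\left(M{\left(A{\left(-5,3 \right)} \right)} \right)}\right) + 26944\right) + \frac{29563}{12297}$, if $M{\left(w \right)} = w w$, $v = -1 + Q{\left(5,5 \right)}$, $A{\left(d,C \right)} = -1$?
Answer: $\frac{1648757417}{61485} \approx 26816.0$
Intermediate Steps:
$v = 4$ ($v = -1 + 5 = 4$)
$M{\left(w \right)} = w^{2}$
$O{\left(u \right)} = -9 + \frac{1}{4 + u}$ ($O{\left(u \right)} = -9 + \frac{1}{u + 4} = -9 + \frac{1}{4 + u}$)
$\left(\left(\left(-2\right) 61 + O{\left(M{\left(A{\left(-5,3 \right)} \right)} \right)}\right) + 26944\right) + \frac{29563}{12297} = \left(\left(\left(-2\right) 61 + \frac{-35 - 9 \left(-1\right)^{2}}{4 + \left(-1\right)^{2}}\right) + 26944\right) + \frac{29563}{12297} = \left(\left(-122 + \frac{-35 - 9}{4 + 1}\right) + 26944\right) + 29563 \cdot \frac{1}{12297} = \left(\left(-122 + \frac{-35 - 9}{5}\right) + 26944\right) + \frac{29563}{12297} = \left(\left(-122 + \frac{1}{5} \left(-44\right)\right) + 26944\right) + \frac{29563}{12297} = \left(\left(-122 - \frac{44}{5}\right) + 26944\right) + \frac{29563}{12297} = \left(- \frac{654}{5} + 26944\right) + \frac{29563}{12297} = \frac{134066}{5} + \frac{29563}{12297} = \frac{1648757417}{61485}$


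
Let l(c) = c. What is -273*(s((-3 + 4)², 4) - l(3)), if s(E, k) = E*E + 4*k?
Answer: -3822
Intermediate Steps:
s(E, k) = E² + 4*k
-273*(s((-3 + 4)², 4) - l(3)) = -273*((((-3 + 4)²)² + 4*4) - 1*3) = -273*(((1²)² + 16) - 3) = -273*((1² + 16) - 3) = -273*((1 + 16) - 3) = -273*(17 - 3) = -273*14 = -3822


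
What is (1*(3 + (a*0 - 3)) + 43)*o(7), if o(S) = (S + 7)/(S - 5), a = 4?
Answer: 301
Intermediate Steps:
o(S) = (7 + S)/(-5 + S)
(1*(3 + (a*0 - 3)) + 43)*o(7) = (1*(3 + (4*0 - 3)) + 43)*((7 + 7)/(-5 + 7)) = (1*(3 + (0 - 3)) + 43)*(14/2) = (1*(3 - 3) + 43)*((1/2)*14) = (1*0 + 43)*7 = (0 + 43)*7 = 43*7 = 301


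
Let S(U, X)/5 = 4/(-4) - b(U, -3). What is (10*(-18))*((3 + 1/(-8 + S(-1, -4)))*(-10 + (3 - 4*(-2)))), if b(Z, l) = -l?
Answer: -3735/7 ≈ -533.57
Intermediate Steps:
S(U, X) = -20 (S(U, X) = 5*(4/(-4) - (-1)*(-3)) = 5*(4*(-¼) - 1*3) = 5*(-1 - 3) = 5*(-4) = -20)
(10*(-18))*((3 + 1/(-8 + S(-1, -4)))*(-10 + (3 - 4*(-2)))) = (10*(-18))*((3 + 1/(-8 - 20))*(-10 + (3 - 4*(-2)))) = -180*(3 + 1/(-28))*(-10 + (3 + 8)) = -180*(3 - 1/28)*(-10 + 11) = -3735/7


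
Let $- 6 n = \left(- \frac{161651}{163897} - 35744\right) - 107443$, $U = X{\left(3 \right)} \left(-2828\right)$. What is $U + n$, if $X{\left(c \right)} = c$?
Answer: $\frac{7562534251}{491691} \approx 15381.0$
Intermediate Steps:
$U = -8484$ ($U = 3 \left(-2828\right) = -8484$)
$n = \frac{11734040695}{491691}$ ($n = - \frac{\left(- \frac{161651}{163897} - 35744\right) - 107443}{6} = - \frac{- \frac{5858496019}{163897} - 107443}{6} = \left(- \frac{1}{6}\right) \left(- \frac{23468081390}{163897}\right) = \frac{11734040695}{491691} \approx 23865.0$)
$U + n = -8484 + \frac{11734040695}{491691} = \frac{7562534251}{491691}$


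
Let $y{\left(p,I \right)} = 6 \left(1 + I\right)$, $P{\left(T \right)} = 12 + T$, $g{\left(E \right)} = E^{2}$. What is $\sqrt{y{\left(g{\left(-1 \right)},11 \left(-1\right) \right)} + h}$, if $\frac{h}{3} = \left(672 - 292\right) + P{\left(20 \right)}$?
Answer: $14 \sqrt{6} \approx 34.293$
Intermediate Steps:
$y{\left(p,I \right)} = 6 + 6 I$
$h = 1236$ ($h = 3 \left(\left(672 - 292\right) + \left(12 + 20\right)\right) = 3 \left(380 + 32\right) = 3 \cdot 412 = 1236$)
$\sqrt{y{\left(g{\left(-1 \right)},11 \left(-1\right) \right)} + h} = \sqrt{\left(6 + 6 \cdot 11 \left(-1\right)\right) + 1236} = \sqrt{\left(6 + 6 \left(-11\right)\right) + 1236} = \sqrt{\left(6 - 66\right) + 1236} = \sqrt{-60 + 1236} = \sqrt{1176} = 14 \sqrt{6}$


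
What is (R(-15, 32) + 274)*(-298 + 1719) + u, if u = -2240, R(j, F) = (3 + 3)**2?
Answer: 438270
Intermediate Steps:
R(j, F) = 36 (R(j, F) = 6**2 = 36)
(R(-15, 32) + 274)*(-298 + 1719) + u = (36 + 274)*(-298 + 1719) - 2240 = 310*1421 - 2240 = 440510 - 2240 = 438270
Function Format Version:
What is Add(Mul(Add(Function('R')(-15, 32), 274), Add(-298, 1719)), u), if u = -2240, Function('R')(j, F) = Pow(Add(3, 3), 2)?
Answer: 438270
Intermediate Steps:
Function('R')(j, F) = 36 (Function('R')(j, F) = Pow(6, 2) = 36)
Add(Mul(Add(Function('R')(-15, 32), 274), Add(-298, 1719)), u) = Add(Mul(Add(36, 274), Add(-298, 1719)), -2240) = Add(Mul(310, 1421), -2240) = Add(440510, -2240) = 438270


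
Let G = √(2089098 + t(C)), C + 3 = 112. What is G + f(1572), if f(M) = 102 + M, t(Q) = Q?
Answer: 1674 + √2089207 ≈ 3119.4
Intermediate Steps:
C = 109 (C = -3 + 112 = 109)
G = √2089207 (G = √(2089098 + 109) = √2089207 ≈ 1445.4)
G + f(1572) = √2089207 + (102 + 1572) = √2089207 + 1674 = 1674 + √2089207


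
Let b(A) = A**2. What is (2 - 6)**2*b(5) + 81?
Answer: 481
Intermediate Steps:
(2 - 6)**2*b(5) + 81 = (2 - 6)**2*5**2 + 81 = (-4)**2*25 + 81 = 16*25 + 81 = 400 + 81 = 481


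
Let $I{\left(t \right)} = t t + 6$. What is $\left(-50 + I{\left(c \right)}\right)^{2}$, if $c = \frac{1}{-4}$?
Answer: $\frac{494209}{256} \approx 1930.5$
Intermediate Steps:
$c = - \frac{1}{4} \approx -0.25$
$I{\left(t \right)} = 6 + t^{2}$ ($I{\left(t \right)} = t^{2} + 6 = 6 + t^{2}$)
$\left(-50 + I{\left(c \right)}\right)^{2} = \left(-50 + \left(6 + \left(- \frac{1}{4}\right)^{2}\right)\right)^{2} = \left(-50 + \left(6 + \frac{1}{16}\right)\right)^{2} = \left(-50 + \frac{97}{16}\right)^{2} = \left(- \frac{703}{16}\right)^{2} = \frac{494209}{256}$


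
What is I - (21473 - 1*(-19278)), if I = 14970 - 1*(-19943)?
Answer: -5838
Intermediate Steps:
I = 34913 (I = 14970 + 19943 = 34913)
I - (21473 - 1*(-19278)) = 34913 - (21473 - 1*(-19278)) = 34913 - (21473 + 19278) = 34913 - 1*40751 = 34913 - 40751 = -5838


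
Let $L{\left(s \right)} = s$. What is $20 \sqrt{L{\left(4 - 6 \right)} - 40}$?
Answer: $20 i \sqrt{42} \approx 129.61 i$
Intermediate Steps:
$20 \sqrt{L{\left(4 - 6 \right)} - 40} = 20 \sqrt{\left(4 - 6\right) - 40} = 20 \sqrt{-2 - 40} = 20 \sqrt{-42} = 20 i \sqrt{42}$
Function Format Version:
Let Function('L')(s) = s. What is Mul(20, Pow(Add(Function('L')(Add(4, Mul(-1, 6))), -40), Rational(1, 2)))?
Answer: Mul(20, I, Pow(42, Rational(1, 2))) ≈ Mul(129.61, I)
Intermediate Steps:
Mul(20, Pow(Add(Function('L')(Add(4, Mul(-1, 6))), -40), Rational(1, 2))) = Mul(20, Pow(Add(Add(4, Mul(-1, 6)), -40), Rational(1, 2))) = Mul(20, Pow(Add(Add(4, -6), -40), Rational(1, 2))) = Mul(20, Pow(Add(-2, -40), Rational(1, 2))) = Mul(20, Pow(-42, Rational(1, 2))) = Mul(20, Mul(I, Pow(42, Rational(1, 2)))) = Mul(20, I, Pow(42, Rational(1, 2)))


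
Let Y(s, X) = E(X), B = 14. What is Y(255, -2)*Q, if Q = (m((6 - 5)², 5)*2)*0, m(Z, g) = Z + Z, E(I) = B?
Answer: 0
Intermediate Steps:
E(I) = 14
m(Z, g) = 2*Z
Y(s, X) = 14
Q = 0 (Q = ((2*(6 - 5)²)*2)*0 = ((2*1²)*2)*0 = ((2*1)*2)*0 = (2*2)*0 = 4*0 = 0)
Y(255, -2)*Q = 14*0 = 0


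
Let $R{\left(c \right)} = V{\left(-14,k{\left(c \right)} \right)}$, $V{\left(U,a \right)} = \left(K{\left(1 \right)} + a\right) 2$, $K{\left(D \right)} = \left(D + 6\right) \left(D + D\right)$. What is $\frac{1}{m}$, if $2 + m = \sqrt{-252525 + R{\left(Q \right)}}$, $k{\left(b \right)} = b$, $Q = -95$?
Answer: $- \frac{2}{252691} - \frac{i \sqrt{252687}}{252691} \approx -7.9148 \cdot 10^{-6} - 0.0019893 i$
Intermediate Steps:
$K{\left(D \right)} = 2 D \left(6 + D\right)$ ($K{\left(D \right)} = \left(6 + D\right) 2 D = 2 D \left(6 + D\right)$)
$V{\left(U,a \right)} = 28 + 2 a$ ($V{\left(U,a \right)} = \left(2 \cdot 1 \left(6 + 1\right) + a\right) 2 = \left(2 \cdot 1 \cdot 7 + a\right) 2 = \left(14 + a\right) 2 = 28 + 2 a$)
$R{\left(c \right)} = 28 + 2 c$
$m = -2 + i \sqrt{252687}$ ($m = -2 + \sqrt{-252525 + \left(28 + 2 \left(-95\right)\right)} = -2 + \sqrt{-252525 + \left(28 - 190\right)} = -2 + \sqrt{-252525 - 162} = -2 + \sqrt{-252687} = -2 + i \sqrt{252687} \approx -2.0 + 502.68 i$)
$\frac{1}{m} = \frac{1}{-2 + i \sqrt{252687}}$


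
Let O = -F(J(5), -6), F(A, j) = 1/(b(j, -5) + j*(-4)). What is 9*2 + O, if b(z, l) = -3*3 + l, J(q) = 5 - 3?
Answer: 179/10 ≈ 17.900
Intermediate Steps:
J(q) = 2
b(z, l) = -9 + l
F(A, j) = 1/(-14 - 4*j) (F(A, j) = 1/((-9 - 5) + j*(-4)) = 1/(-14 - 4*j))
O = -1/10 (O = -(-1)/(14 + 4*(-6)) = -(-1)/(14 - 24) = -(-1)/(-10) = -(-1)*(-1)/10 = -1*1/10 = -1/10 ≈ -0.10000)
9*2 + O = 9*2 - 1/10 = 18 - 1/10 = 179/10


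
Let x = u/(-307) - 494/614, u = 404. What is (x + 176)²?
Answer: 2849531161/94249 ≈ 30234.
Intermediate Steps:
x = -651/307 (x = 404/(-307) - 494/614 = 404*(-1/307) - 494*1/614 = -404/307 - 247/307 = -651/307 ≈ -2.1205)
(x + 176)² = (-651/307 + 176)² = (53381/307)² = 2849531161/94249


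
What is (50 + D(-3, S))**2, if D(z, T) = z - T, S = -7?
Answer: 2916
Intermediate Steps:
(50 + D(-3, S))**2 = (50 + (-3 - 1*(-7)))**2 = (50 + (-3 + 7))**2 = (50 + 4)**2 = 54**2 = 2916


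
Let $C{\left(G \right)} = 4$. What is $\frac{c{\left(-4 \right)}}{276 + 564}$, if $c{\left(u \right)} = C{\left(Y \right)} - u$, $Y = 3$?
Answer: $\frac{1}{105} \approx 0.0095238$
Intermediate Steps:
$c{\left(u \right)} = 4 - u$
$\frac{c{\left(-4 \right)}}{276 + 564} = \frac{4 - -4}{276 + 564} = \frac{4 + 4}{840} = \frac{1}{840} \cdot 8 = \frac{1}{105}$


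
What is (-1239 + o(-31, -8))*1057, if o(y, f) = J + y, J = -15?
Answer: -1358245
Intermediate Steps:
o(y, f) = -15 + y
(-1239 + o(-31, -8))*1057 = (-1239 + (-15 - 31))*1057 = (-1239 - 46)*1057 = -1285*1057 = -1358245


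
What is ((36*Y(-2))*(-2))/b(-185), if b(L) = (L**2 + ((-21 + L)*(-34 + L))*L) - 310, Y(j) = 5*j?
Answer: -16/184715 ≈ -8.6620e-5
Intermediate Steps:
b(L) = -310 + L**2 + L*(-34 + L)*(-21 + L) (b(L) = (L**2 + ((-34 + L)*(-21 + L))*L) - 310 = (L**2 + L*(-34 + L)*(-21 + L)) - 310 = -310 + L**2 + L*(-34 + L)*(-21 + L))
((36*Y(-2))*(-2))/b(-185) = ((36*(5*(-2)))*(-2))/(-310 + (-185)**3 - 54*(-185)**2 + 714*(-185)) = ((36*(-10))*(-2))/(-310 - 6331625 - 54*34225 - 132090) = (-360*(-2))/(-310 - 6331625 - 1848150 - 132090) = 720/(-8312175) = 720*(-1/8312175) = -16/184715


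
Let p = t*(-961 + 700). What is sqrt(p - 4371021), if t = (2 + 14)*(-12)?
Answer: 3*I*sqrt(480101) ≈ 2078.7*I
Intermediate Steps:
t = -192 (t = 16*(-12) = -192)
p = 50112 (p = -192*(-961 + 700) = -192*(-261) = 50112)
sqrt(p - 4371021) = sqrt(50112 - 4371021) = sqrt(-4320909) = 3*I*sqrt(480101)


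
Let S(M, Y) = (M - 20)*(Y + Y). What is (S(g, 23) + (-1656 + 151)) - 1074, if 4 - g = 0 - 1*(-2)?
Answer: -3407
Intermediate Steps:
g = 2 (g = 4 - (0 - 1*(-2)) = 4 - (0 + 2) = 4 - 1*2 = 4 - 2 = 2)
S(M, Y) = 2*Y*(-20 + M) (S(M, Y) = (-20 + M)*(2*Y) = 2*Y*(-20 + M))
(S(g, 23) + (-1656 + 151)) - 1074 = (2*23*(-20 + 2) + (-1656 + 151)) - 1074 = (2*23*(-18) - 1505) - 1074 = (-828 - 1505) - 1074 = -2333 - 1074 = -3407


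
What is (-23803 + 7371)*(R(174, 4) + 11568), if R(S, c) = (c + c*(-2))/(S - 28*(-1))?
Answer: -19198590112/101 ≈ -1.9009e+8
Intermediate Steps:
R(S, c) = -c/(28 + S) (R(S, c) = (c - 2*c)/(S + 28) = (-c)/(28 + S) = -c/(28 + S))
(-23803 + 7371)*(R(174, 4) + 11568) = (-23803 + 7371)*(-1*4/(28 + 174) + 11568) = -16432*(-1*4/202 + 11568) = -16432*(-1*4*1/202 + 11568) = -16432*(-2/101 + 11568) = -16432*1168366/101 = -19198590112/101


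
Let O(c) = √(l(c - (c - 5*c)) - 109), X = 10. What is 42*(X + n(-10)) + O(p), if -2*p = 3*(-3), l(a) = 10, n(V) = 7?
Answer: 714 + 3*I*√11 ≈ 714.0 + 9.9499*I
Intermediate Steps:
p = 9/2 (p = -3*(-3)/2 = -½*(-9) = 9/2 ≈ 4.5000)
O(c) = 3*I*√11 (O(c) = √(10 - 109) = √(-99) = 3*I*√11)
42*(X + n(-10)) + O(p) = 42*(10 + 7) + 3*I*√11 = 42*17 + 3*I*√11 = 714 + 3*I*√11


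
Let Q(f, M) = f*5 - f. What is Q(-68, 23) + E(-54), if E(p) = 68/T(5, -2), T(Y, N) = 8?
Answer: -527/2 ≈ -263.50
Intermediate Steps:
Q(f, M) = 4*f (Q(f, M) = 5*f - f = 4*f)
E(p) = 17/2 (E(p) = 68/8 = 68*(1/8) = 17/2)
Q(-68, 23) + E(-54) = 4*(-68) + 17/2 = -272 + 17/2 = -527/2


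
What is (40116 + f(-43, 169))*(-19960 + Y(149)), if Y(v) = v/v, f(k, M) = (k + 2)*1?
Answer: -799856925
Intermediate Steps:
f(k, M) = 2 + k (f(k, M) = (2 + k)*1 = 2 + k)
Y(v) = 1
(40116 + f(-43, 169))*(-19960 + Y(149)) = (40116 + (2 - 43))*(-19960 + 1) = (40116 - 41)*(-19959) = 40075*(-19959) = -799856925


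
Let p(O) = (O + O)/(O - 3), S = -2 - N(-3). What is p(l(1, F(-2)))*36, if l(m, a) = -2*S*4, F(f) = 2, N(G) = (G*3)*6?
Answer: 29952/419 ≈ 71.484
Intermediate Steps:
N(G) = 18*G (N(G) = (3*G)*6 = 18*G)
S = 52 (S = -2 - 18*(-3) = -2 - 1*(-54) = -2 + 54 = 52)
l(m, a) = -416 (l(m, a) = -2*52*4 = -104*4 = -416)
p(O) = 2*O/(-3 + O) (p(O) = (2*O)/(-3 + O) = 2*O/(-3 + O))
p(l(1, F(-2)))*36 = (2*(-416)/(-3 - 416))*36 = (2*(-416)/(-419))*36 = (2*(-416)*(-1/419))*36 = (832/419)*36 = 29952/419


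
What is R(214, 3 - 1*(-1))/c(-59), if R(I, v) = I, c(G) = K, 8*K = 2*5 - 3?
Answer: 1712/7 ≈ 244.57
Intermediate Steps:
K = 7/8 (K = (2*5 - 3)/8 = (10 - 3)/8 = (⅛)*7 = 7/8 ≈ 0.87500)
c(G) = 7/8
R(214, 3 - 1*(-1))/c(-59) = 214/(7/8) = 214*(8/7) = 1712/7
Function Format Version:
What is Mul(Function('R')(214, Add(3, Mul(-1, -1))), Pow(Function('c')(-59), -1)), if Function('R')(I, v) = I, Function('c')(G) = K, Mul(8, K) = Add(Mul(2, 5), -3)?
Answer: Rational(1712, 7) ≈ 244.57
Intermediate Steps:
K = Rational(7, 8) (K = Mul(Rational(1, 8), Add(Mul(2, 5), -3)) = Mul(Rational(1, 8), Add(10, -3)) = Mul(Rational(1, 8), 7) = Rational(7, 8) ≈ 0.87500)
Function('c')(G) = Rational(7, 8)
Mul(Function('R')(214, Add(3, Mul(-1, -1))), Pow(Function('c')(-59), -1)) = Mul(214, Pow(Rational(7, 8), -1)) = Mul(214, Rational(8, 7)) = Rational(1712, 7)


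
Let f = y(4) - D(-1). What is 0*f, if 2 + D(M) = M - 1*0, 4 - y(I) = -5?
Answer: 0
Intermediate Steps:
y(I) = 9 (y(I) = 4 - 1*(-5) = 4 + 5 = 9)
D(M) = -2 + M (D(M) = -2 + (M - 1*0) = -2 + (M + 0) = -2 + M)
f = 12 (f = 9 - (-2 - 1) = 9 - 1*(-3) = 9 + 3 = 12)
0*f = 0*12 = 0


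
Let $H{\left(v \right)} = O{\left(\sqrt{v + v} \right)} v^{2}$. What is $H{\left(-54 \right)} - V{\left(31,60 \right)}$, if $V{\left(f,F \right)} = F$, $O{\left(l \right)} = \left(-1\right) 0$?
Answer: $-60$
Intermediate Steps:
$O{\left(l \right)} = 0$
$H{\left(v \right)} = 0$ ($H{\left(v \right)} = 0 v^{2} = 0$)
$H{\left(-54 \right)} - V{\left(31,60 \right)} = 0 - 60 = -60$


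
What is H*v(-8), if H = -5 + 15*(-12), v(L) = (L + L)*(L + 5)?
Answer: -8880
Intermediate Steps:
v(L) = 2*L*(5 + L) (v(L) = (2*L)*(5 + L) = 2*L*(5 + L))
H = -185 (H = -5 - 180 = -185)
H*v(-8) = -370*(-8)*(5 - 8) = -370*(-8)*(-3) = -185*48 = -8880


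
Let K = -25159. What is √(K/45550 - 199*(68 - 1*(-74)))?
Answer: I*√2345236601498/9110 ≈ 168.1*I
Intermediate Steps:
√(K/45550 - 199*(68 - 1*(-74))) = √(-25159/45550 - 199*(68 - 1*(-74))) = √(-25159*1/45550 - 199*(68 + 74)) = √(-25159/45550 - 199*142) = √(-25159/45550 - 28258) = √(-1287177059/45550) = I*√2345236601498/9110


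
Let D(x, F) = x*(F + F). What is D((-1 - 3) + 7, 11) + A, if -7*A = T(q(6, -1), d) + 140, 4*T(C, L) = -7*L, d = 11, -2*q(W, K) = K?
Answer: 195/4 ≈ 48.750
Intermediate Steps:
q(W, K) = -K/2
D(x, F) = 2*F*x (D(x, F) = x*(2*F) = 2*F*x)
T(C, L) = -7*L/4 (T(C, L) = (-7*L)/4 = -7*L/4)
A = -69/4 (A = -(-7/4*11 + 140)/7 = -(-77/4 + 140)/7 = -1/7*483/4 = -69/4 ≈ -17.250)
D((-1 - 3) + 7, 11) + A = 2*11*((-1 - 3) + 7) - 69/4 = 2*11*(-4 + 7) - 69/4 = 2*11*3 - 69/4 = 66 - 69/4 = 195/4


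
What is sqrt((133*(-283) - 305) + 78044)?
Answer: 10*sqrt(401) ≈ 200.25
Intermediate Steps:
sqrt((133*(-283) - 305) + 78044) = sqrt((-37639 - 305) + 78044) = sqrt(-37944 + 78044) = sqrt(40100) = 10*sqrt(401)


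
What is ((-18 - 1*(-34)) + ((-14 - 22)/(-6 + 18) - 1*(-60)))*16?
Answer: 1168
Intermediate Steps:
((-18 - 1*(-34)) + ((-14 - 22)/(-6 + 18) - 1*(-60)))*16 = ((-18 + 34) + (-36/12 + 60))*16 = (16 + (-36*1/12 + 60))*16 = (16 + (-3 + 60))*16 = (16 + 57)*16 = 73*16 = 1168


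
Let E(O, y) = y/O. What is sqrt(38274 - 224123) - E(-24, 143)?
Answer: 143/24 + I*sqrt(185849) ≈ 5.9583 + 431.1*I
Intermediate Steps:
sqrt(38274 - 224123) - E(-24, 143) = sqrt(38274 - 224123) - 143/(-24) = sqrt(-185849) - 143*(-1)/24 = I*sqrt(185849) - 1*(-143/24) = I*sqrt(185849) + 143/24 = 143/24 + I*sqrt(185849)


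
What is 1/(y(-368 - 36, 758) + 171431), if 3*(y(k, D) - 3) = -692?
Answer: 3/513610 ≈ 5.8410e-6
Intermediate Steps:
y(k, D) = -683/3 (y(k, D) = 3 + (⅓)*(-692) = 3 - 692/3 = -683/3)
1/(y(-368 - 36, 758) + 171431) = 1/(-683/3 + 171431) = 1/(513610/3) = 3/513610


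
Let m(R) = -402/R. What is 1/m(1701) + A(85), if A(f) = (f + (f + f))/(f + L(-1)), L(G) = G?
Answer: -2243/1876 ≈ -1.1956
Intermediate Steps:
A(f) = 3*f/(-1 + f) (A(f) = (f + (f + f))/(f - 1) = (f + 2*f)/(-1 + f) = (3*f)/(-1 + f) = 3*f/(-1 + f))
1/m(1701) + A(85) = 1/(-402/1701) + 3*85/(-1 + 85) = 1/(-402*1/1701) + 3*85/84 = 1/(-134/567) + 3*85*(1/84) = -567/134 + 85/28 = -2243/1876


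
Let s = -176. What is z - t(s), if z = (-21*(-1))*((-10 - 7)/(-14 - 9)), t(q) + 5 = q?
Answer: 4520/23 ≈ 196.52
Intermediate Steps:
t(q) = -5 + q
z = 357/23 (z = 21*(-17/(-23)) = 21*(-17*(-1/23)) = 21*(17/23) = 357/23 ≈ 15.522)
z - t(s) = 357/23 - (-5 - 176) = 357/23 - 1*(-181) = 357/23 + 181 = 4520/23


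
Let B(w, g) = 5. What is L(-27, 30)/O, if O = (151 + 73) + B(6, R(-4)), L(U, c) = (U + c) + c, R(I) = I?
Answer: 33/229 ≈ 0.14410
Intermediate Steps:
L(U, c) = U + 2*c
O = 229 (O = (151 + 73) + 5 = 224 + 5 = 229)
L(-27, 30)/O = (-27 + 2*30)/229 = (-27 + 60)*(1/229) = 33*(1/229) = 33/229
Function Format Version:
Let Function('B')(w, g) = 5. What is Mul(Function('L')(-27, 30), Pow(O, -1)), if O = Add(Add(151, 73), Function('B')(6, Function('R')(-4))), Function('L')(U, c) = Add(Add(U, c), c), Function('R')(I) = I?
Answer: Rational(33, 229) ≈ 0.14410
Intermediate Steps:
Function('L')(U, c) = Add(U, Mul(2, c))
O = 229 (O = Add(Add(151, 73), 5) = Add(224, 5) = 229)
Mul(Function('L')(-27, 30), Pow(O, -1)) = Mul(Add(-27, Mul(2, 30)), Pow(229, -1)) = Mul(Add(-27, 60), Rational(1, 229)) = Mul(33, Rational(1, 229)) = Rational(33, 229)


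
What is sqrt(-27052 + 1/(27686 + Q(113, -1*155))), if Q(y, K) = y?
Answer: I*sqrt(20905363588053)/27799 ≈ 164.47*I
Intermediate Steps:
sqrt(-27052 + 1/(27686 + Q(113, -1*155))) = sqrt(-27052 + 1/(27686 + 113)) = sqrt(-27052 + 1/27799) = sqrt(-752018547/27799) = I*sqrt(20905363588053)/27799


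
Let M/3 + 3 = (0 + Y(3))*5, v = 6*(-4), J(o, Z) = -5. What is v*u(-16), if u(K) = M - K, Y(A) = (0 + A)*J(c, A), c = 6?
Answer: 5232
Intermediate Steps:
Y(A) = -5*A (Y(A) = (0 + A)*(-5) = A*(-5) = -5*A)
v = -24
M = -234 (M = -9 + 3*((0 - 5*3)*5) = -9 + 3*((0 - 15)*5) = -9 + 3*(-15*5) = -9 + 3*(-75) = -9 - 225 = -234)
u(K) = -234 - K
v*u(-16) = -24*(-234 - 1*(-16)) = -24*(-234 + 16) = -24*(-218) = 5232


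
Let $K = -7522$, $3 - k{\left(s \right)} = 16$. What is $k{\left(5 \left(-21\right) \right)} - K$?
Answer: $7509$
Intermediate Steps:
$k{\left(s \right)} = -13$ ($k{\left(s \right)} = 3 - 16 = -13$)
$k{\left(5 \left(-21\right) \right)} - K = -13 - -7522 = -13 + 7522 = 7509$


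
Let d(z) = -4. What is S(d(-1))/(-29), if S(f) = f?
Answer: 4/29 ≈ 0.13793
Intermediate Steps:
S(d(-1))/(-29) = -4/(-29) = -1/29*(-4) = 4/29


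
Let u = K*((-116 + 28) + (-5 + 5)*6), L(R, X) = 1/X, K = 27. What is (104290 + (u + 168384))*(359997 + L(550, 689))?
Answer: 67044157484332/689 ≈ 9.7306e+10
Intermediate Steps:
u = -2376 (u = 27*((-116 + 28) + (-5 + 5)*6) = 27*(-88 + 0*6) = 27*(-88 + 0) = 27*(-88) = -2376)
(104290 + (u + 168384))*(359997 + L(550, 689)) = (104290 + (-2376 + 168384))*(359997 + 1/689) = (104290 + 166008)*(359997 + 1/689) = 270298*(248037934/689) = 67044157484332/689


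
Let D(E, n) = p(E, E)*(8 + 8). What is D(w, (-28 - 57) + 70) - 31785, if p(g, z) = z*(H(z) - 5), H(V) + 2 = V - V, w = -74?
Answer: -23497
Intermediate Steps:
H(V) = -2 (H(V) = -2 + (V - V) = -2 + 0 = -2)
p(g, z) = -7*z (p(g, z) = z*(-2 - 5) = z*(-7) = -7*z)
D(E, n) = -112*E (D(E, n) = (-7*E)*(8 + 8) = -7*E*16 = -112*E)
D(w, (-28 - 57) + 70) - 31785 = -112*(-74) - 31785 = 8288 - 31785 = -23497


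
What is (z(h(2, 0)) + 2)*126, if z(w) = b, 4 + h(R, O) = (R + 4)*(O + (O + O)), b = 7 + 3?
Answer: 1512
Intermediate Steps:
b = 10
h(R, O) = -4 + 3*O*(4 + R) (h(R, O) = -4 + (R + 4)*(O + (O + O)) = -4 + (4 + R)*(O + 2*O) = -4 + (4 + R)*(3*O) = -4 + 3*O*(4 + R))
z(w) = 10
(z(h(2, 0)) + 2)*126 = (10 + 2)*126 = 12*126 = 1512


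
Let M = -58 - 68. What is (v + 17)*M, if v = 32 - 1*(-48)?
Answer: -12222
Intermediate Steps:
M = -126
v = 80 (v = 32 + 48 = 80)
(v + 17)*M = (80 + 17)*(-126) = 97*(-126) = -12222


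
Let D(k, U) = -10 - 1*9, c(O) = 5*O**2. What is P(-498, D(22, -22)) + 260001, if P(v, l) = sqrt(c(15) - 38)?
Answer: 260001 + sqrt(1087) ≈ 2.6003e+5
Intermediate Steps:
D(k, U) = -19 (D(k, U) = -10 - 9 = -19)
P(v, l) = sqrt(1087) (P(v, l) = sqrt(5*15**2 - 38) = sqrt(5*225 - 38) = sqrt(1125 - 38) = sqrt(1087))
P(-498, D(22, -22)) + 260001 = sqrt(1087) + 260001 = 260001 + sqrt(1087)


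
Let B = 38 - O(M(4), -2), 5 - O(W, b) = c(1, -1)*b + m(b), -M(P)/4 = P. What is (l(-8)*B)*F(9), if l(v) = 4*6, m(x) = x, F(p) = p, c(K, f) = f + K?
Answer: 6696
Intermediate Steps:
c(K, f) = K + f
M(P) = -4*P
O(W, b) = 5 - b (O(W, b) = 5 - ((1 - 1)*b + b) = 5 - (0*b + b) = 5 - (0 + b) = 5 - b)
l(v) = 24
B = 31 (B = 38 - (5 - 1*(-2)) = 38 - (5 + 2) = 38 - 1*7 = 38 - 7 = 31)
(l(-8)*B)*F(9) = (24*31)*9 = 744*9 = 6696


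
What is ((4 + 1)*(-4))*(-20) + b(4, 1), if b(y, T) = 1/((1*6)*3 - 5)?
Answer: 5201/13 ≈ 400.08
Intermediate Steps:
b(y, T) = 1/13 (b(y, T) = 1/(6*3 - 5) = 1/(18 - 5) = 1/13)
((4 + 1)*(-4))*(-20) + b(4, 1) = ((4 + 1)*(-4))*(-20) + 1/13 = (5*(-4))*(-20) + 1/13 = -20*(-20) + 1/13 = 400 + 1/13 = 5201/13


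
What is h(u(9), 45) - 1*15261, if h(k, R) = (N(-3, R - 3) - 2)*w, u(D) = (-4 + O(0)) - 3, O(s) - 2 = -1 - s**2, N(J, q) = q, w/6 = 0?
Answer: -15261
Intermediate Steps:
w = 0 (w = 6*0 = 0)
O(s) = 1 - s**2 (O(s) = 2 + (-1 - s**2) = 1 - s**2)
u(D) = -6 (u(D) = (-4 + (1 - 1*0**2)) - 3 = (-4 + (1 - 1*0)) - 3 = (-4 + (1 + 0)) - 3 = (-4 + 1) - 3 = -3 - 3 = -6)
h(k, R) = 0 (h(k, R) = ((R - 3) - 2)*0 = ((-3 + R) - 2)*0 = (-5 + R)*0 = 0)
h(u(9), 45) - 1*15261 = 0 - 1*15261 = 0 - 15261 = -15261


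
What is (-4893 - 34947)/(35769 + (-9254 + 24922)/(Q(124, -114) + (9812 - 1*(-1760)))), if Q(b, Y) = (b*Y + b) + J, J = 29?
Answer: -96054240/86223391 ≈ -1.1140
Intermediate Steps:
Q(b, Y) = 29 + b + Y*b (Q(b, Y) = (b*Y + b) + 29 = (Y*b + b) + 29 = (b + Y*b) + 29 = 29 + b + Y*b)
(-4893 - 34947)/(35769 + (-9254 + 24922)/(Q(124, -114) + (9812 - 1*(-1760)))) = (-4893 - 34947)/(35769 + (-9254 + 24922)/((29 + 124 - 114*124) + (9812 - 1*(-1760)))) = -39840/(35769 + 15668/((29 + 124 - 14136) + (9812 + 1760))) = -39840/(35769 + 15668/(-13983 + 11572)) = -39840/(35769 + 15668/(-2411)) = -39840/(35769 + 15668*(-1/2411)) = -39840/(35769 - 15668/2411) = -39840/86223391/2411 = -39840*2411/86223391 = -96054240/86223391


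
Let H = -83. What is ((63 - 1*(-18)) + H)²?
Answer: 4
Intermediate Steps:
((63 - 1*(-18)) + H)² = ((63 - 1*(-18)) - 83)² = ((63 + 18) - 83)² = (81 - 83)² = (-2)² = 4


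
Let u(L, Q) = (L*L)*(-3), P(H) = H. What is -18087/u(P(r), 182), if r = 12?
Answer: 6029/144 ≈ 41.868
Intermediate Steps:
u(L, Q) = -3*L**2 (u(L, Q) = L**2*(-3) = -3*L**2)
-18087/u(P(r), 182) = -18087/((-3*12**2)) = -18087/((-3*144)) = -18087/(-432) = -18087*(-1/432) = 6029/144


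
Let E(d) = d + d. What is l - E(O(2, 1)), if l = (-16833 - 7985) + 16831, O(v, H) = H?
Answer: -7989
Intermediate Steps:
E(d) = 2*d
l = -7987 (l = -24818 + 16831 = -7987)
l - E(O(2, 1)) = -7987 - 2 = -7989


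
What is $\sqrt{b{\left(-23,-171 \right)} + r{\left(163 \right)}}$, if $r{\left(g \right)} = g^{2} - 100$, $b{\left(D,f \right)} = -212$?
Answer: $11 \sqrt{217} \approx 162.04$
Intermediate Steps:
$r{\left(g \right)} = -100 + g^{2}$ ($r{\left(g \right)} = g^{2} - 100 = -100 + g^{2}$)
$\sqrt{b{\left(-23,-171 \right)} + r{\left(163 \right)}} = \sqrt{-212 - \left(100 - 163^{2}\right)} = \sqrt{-212 + \left(-100 + 26569\right)} = \sqrt{-212 + 26469} = \sqrt{26257} = 11 \sqrt{217}$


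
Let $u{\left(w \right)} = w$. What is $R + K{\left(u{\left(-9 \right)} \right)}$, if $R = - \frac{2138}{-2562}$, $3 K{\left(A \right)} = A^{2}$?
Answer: $\frac{35656}{1281} \approx 27.835$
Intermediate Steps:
$K{\left(A \right)} = \frac{A^{2}}{3}$
$R = \frac{1069}{1281}$ ($R = \left(-2138\right) \left(- \frac{1}{2562}\right) = \frac{1069}{1281} \approx 0.8345$)
$R + K{\left(u{\left(-9 \right)} \right)} = \frac{1069}{1281} + \frac{\left(-9\right)^{2}}{3} = \frac{1069}{1281} + \frac{1}{3} \cdot 81 = \frac{1069}{1281} + 27 = \frac{35656}{1281}$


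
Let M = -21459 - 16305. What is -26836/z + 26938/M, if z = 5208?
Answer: -12017998/2048697 ≈ -5.8662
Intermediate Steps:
M = -37764
-26836/z + 26938/M = -26836/5208 + 26938/(-37764) = -26836*1/5208 + 26938*(-1/37764) = -6709/1302 - 13469/18882 = -12017998/2048697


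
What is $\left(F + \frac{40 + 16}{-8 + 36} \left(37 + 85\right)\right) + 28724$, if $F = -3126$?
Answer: $25842$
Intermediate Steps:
$\left(F + \frac{40 + 16}{-8 + 36} \left(37 + 85\right)\right) + 28724 = \left(-3126 + \frac{40 + 16}{-8 + 36} \left(37 + 85\right)\right) + 28724 = \left(-3126 + \frac{56}{28} \cdot 122\right) + 28724 = \left(-3126 + 56 \cdot \frac{1}{28} \cdot 122\right) + 28724 = \left(-3126 + 2 \cdot 122\right) + 28724 = \left(-3126 + 244\right) + 28724 = -2882 + 28724 = 25842$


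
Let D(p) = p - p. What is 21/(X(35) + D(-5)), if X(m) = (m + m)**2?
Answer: 3/700 ≈ 0.0042857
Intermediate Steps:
X(m) = 4*m**2 (X(m) = (2*m)**2 = 4*m**2)
D(p) = 0
21/(X(35) + D(-5)) = 21/(4*35**2 + 0) = 21/(4*1225 + 0) = 21/(4900 + 0) = 21/4900 = 21*(1/4900) = 3/700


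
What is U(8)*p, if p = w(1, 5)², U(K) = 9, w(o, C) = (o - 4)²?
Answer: 729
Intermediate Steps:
w(o, C) = (-4 + o)²
p = 81 (p = ((-4 + 1)²)² = ((-3)²)² = 9² = 81)
U(8)*p = 9*81 = 729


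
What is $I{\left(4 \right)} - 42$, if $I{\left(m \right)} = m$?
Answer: $-38$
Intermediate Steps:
$I{\left(4 \right)} - 42 = 4 - 42 = -38$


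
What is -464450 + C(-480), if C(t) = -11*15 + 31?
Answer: -464584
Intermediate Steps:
C(t) = -134 (C(t) = -165 + 31 = -134)
-464450 + C(-480) = -464450 - 134 = -464584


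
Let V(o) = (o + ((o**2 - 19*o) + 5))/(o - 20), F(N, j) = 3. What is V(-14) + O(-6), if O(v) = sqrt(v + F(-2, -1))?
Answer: -453/34 + I*sqrt(3) ≈ -13.324 + 1.732*I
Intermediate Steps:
O(v) = sqrt(3 + v) (O(v) = sqrt(v + 3) = sqrt(3 + v))
V(o) = (5 + o**2 - 18*o)/(-20 + o) (V(o) = (o + (5 + o**2 - 19*o))/(-20 + o) = (5 + o**2 - 18*o)/(-20 + o))
V(-14) + O(-6) = (5 + (-14)**2 - 18*(-14))/(-20 - 14) + sqrt(3 - 6) = (5 + 196 + 252)/(-34) + sqrt(-3) = -1/34*453 + I*sqrt(3) = -453/34 + I*sqrt(3)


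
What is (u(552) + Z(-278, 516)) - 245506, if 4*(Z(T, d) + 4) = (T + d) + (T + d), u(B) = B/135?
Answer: -11042411/45 ≈ -2.4539e+5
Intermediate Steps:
u(B) = B/135 (u(B) = B*(1/135) = B/135)
Z(T, d) = -4 + T/2 + d/2 (Z(T, d) = -4 + ((T + d) + (T + d))/4 = -4 + (2*T + 2*d)/4 = -4 + (T/2 + d/2) = -4 + T/2 + d/2)
(u(552) + Z(-278, 516)) - 245506 = ((1/135)*552 + (-4 + (½)*(-278) + (½)*516)) - 245506 = (184/45 + (-4 - 139 + 258)) - 245506 = (184/45 + 115) - 245506 = 5359/45 - 245506 = -11042411/45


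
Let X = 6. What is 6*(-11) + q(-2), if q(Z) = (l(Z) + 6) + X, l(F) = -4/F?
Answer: -52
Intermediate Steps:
q(Z) = 12 - 4/Z (q(Z) = (-4/Z + 6) + 6 = (6 - 4/Z) + 6 = 12 - 4/Z)
6*(-11) + q(-2) = 6*(-11) + (12 - 4/(-2)) = -66 + (12 - 4*(-1/2)) = -66 + (12 + 2) = -66 + 14 = -52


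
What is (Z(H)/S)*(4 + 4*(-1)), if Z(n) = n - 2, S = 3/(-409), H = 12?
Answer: 0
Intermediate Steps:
S = -3/409 (S = 3*(-1/409) = -3/409 ≈ -0.0073350)
Z(n) = -2 + n
(Z(H)/S)*(4 + 4*(-1)) = ((-2 + 12)/(-3/409))*(4 + 4*(-1)) = (10*(-409/3))*(4 - 4) = -4090/3*0 = 0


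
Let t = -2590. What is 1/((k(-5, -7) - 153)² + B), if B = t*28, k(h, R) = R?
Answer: -1/46920 ≈ -2.1313e-5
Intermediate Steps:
B = -72520 (B = -2590*28 = -72520)
1/((k(-5, -7) - 153)² + B) = 1/((-7 - 153)² - 72520) = 1/((-160)² - 72520) = 1/(25600 - 72520) = 1/(-46920) = -1/46920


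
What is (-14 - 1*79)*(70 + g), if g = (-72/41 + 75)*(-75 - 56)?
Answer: 36318639/41 ≈ 8.8582e+5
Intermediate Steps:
g = -393393/41 (g = (-72*1/41 + 75)*(-131) = (-72/41 + 75)*(-131) = (3003/41)*(-131) = -393393/41 ≈ -9595.0)
(-14 - 1*79)*(70 + g) = (-14 - 1*79)*(70 - 393393/41) = (-14 - 79)*(-390523/41) = -93*(-390523/41) = 36318639/41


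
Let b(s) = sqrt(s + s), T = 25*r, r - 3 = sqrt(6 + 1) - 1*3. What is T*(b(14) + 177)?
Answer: 350 + 4425*sqrt(7) ≈ 12057.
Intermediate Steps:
r = sqrt(7) (r = 3 + (sqrt(6 + 1) - 1*3) = 3 + (sqrt(7) - 3) = 3 + (-3 + sqrt(7)) = sqrt(7) ≈ 2.6458)
T = 25*sqrt(7) ≈ 66.144
b(s) = sqrt(2)*sqrt(s) (b(s) = sqrt(2*s) = sqrt(2)*sqrt(s))
T*(b(14) + 177) = (25*sqrt(7))*(sqrt(2)*sqrt(14) + 177) = (25*sqrt(7))*(2*sqrt(7) + 177) = (25*sqrt(7))*(177 + 2*sqrt(7)) = 25*sqrt(7)*(177 + 2*sqrt(7))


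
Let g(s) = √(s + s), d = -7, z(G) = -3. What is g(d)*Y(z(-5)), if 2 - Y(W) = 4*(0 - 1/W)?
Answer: 2*I*√14/3 ≈ 2.4944*I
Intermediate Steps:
Y(W) = 2 + 4/W (Y(W) = 2 - 4*(0 - 1/W) = 2 - 4*(-1/W) = 2 - (-4)/W = 2 + 4/W)
g(s) = √2*√s (g(s) = √(2*s) = √2*√s)
g(d)*Y(z(-5)) = (√2*√(-7))*(2 + 4/(-3)) = (√2*(I*√7))*(2 + 4*(-⅓)) = (I*√14)*(2 - 4/3) = (I*√14)*(⅔) = 2*I*√14/3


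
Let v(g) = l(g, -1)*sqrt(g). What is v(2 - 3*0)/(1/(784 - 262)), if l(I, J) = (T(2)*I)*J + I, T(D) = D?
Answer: -1044*sqrt(2) ≈ -1476.4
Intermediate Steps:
l(I, J) = I + 2*I*J (l(I, J) = (2*I)*J + I = 2*I*J + I = I + 2*I*J)
v(g) = -g**(3/2) (v(g) = (g*(1 + 2*(-1)))*sqrt(g) = (g*(1 - 2))*sqrt(g) = (g*(-1))*sqrt(g) = (-g)*sqrt(g) = -g**(3/2))
v(2 - 3*0)/(1/(784 - 262)) = (-(2 - 3*0)**(3/2))/(1/(784 - 262)) = (-(2 + 0)**(3/2))/(1/522) = (-2**(3/2))/(1/522) = -2*sqrt(2)*522 = -1044*sqrt(2)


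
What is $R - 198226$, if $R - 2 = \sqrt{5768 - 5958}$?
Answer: $-198224 + i \sqrt{190} \approx -1.9822 \cdot 10^{5} + 13.784 i$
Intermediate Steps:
$R = 2 + i \sqrt{190}$ ($R = 2 + \sqrt{5768 - 5958} = 2 + \sqrt{-190} = 2 + i \sqrt{190} \approx 2.0 + 13.784 i$)
$R - 198226 = \left(2 + i \sqrt{190}\right) - 198226 = -198224 + i \sqrt{190}$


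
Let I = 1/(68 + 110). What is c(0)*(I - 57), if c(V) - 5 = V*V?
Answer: -50725/178 ≈ -284.97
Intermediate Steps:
c(V) = 5 + V² (c(V) = 5 + V*V = 5 + V²)
I = 1/178 ≈ 0.0056180
c(0)*(I - 57) = (5 + 0²)*(1/178 - 57) = (5 + 0)*(-10145/178) = 5*(-10145/178) = -50725/178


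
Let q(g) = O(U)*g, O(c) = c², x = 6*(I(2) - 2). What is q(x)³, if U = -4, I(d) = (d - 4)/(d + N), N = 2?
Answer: -13824000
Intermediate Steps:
I(d) = (-4 + d)/(2 + d) (I(d) = (d - 4)/(d + 2) = (-4 + d)/(2 + d))
x = -15 (x = 6*((-4 + 2)/(2 + 2) - 2) = 6*(-2/4 - 2) = 6*((¼)*(-2) - 2) = 6*(-½ - 2) = 6*(-5/2) = -15)
q(g) = 16*g (q(g) = (-4)²*g = 16*g)
q(x)³ = (16*(-15))³ = (-240)³ = -13824000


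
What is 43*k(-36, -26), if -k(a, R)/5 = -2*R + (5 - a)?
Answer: -19995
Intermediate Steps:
k(a, R) = -25 + 5*a + 10*R (k(a, R) = -5*(-2*R + (5 - a)) = -5*(5 - a - 2*R) = -25 + 5*a + 10*R)
43*k(-36, -26) = 43*(-25 + 5*(-36) + 10*(-26)) = 43*(-25 - 180 - 260) = 43*(-465) = -19995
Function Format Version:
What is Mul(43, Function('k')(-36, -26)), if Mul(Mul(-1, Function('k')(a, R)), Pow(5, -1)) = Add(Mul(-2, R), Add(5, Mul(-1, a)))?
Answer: -19995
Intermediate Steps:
Function('k')(a, R) = Add(-25, Mul(5, a), Mul(10, R)) (Function('k')(a, R) = Mul(-5, Add(Mul(-2, R), Add(5, Mul(-1, a)))) = Mul(-5, Add(5, Mul(-1, a), Mul(-2, R))) = Add(-25, Mul(5, a), Mul(10, R)))
Mul(43, Function('k')(-36, -26)) = Mul(43, Add(-25, Mul(5, -36), Mul(10, -26))) = Mul(43, Add(-25, -180, -260)) = Mul(43, -465) = -19995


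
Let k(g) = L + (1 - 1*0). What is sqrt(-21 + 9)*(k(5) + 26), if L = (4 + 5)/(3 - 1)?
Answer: 63*I*sqrt(3) ≈ 109.12*I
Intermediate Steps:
L = 9/2 ≈ 4.5000
k(g) = 11/2 (k(g) = 9/2 + (1 - 1*0) = 9/2 + (1 + 0) = 9/2 + 1 = 11/2)
sqrt(-21 + 9)*(k(5) + 26) = sqrt(-21 + 9)*(11/2 + 26) = sqrt(-12)*(63/2) = (2*I*sqrt(3))*(63/2) = 63*I*sqrt(3)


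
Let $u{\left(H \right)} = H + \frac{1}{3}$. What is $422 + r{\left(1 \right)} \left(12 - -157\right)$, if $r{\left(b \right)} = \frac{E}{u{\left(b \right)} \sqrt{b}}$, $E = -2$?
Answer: $\frac{337}{2} \approx 168.5$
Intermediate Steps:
$u{\left(H \right)} = \frac{1}{3} + H$ ($u{\left(H \right)} = H + \frac{1}{3} = \frac{1}{3} + H$)
$r{\left(b \right)} = - \frac{2}{\sqrt{b} \left(\frac{1}{3} + b\right)}$ ($r{\left(b \right)} = - \frac{2}{\left(\frac{1}{3} + b\right) \sqrt{b}} = - \frac{2}{\sqrt{b} \left(\frac{1}{3} + b\right)}$)
$422 + r{\left(1 \right)} \left(12 - -157\right) = 422 + - \frac{6}{1 \left(1 + 3 \cdot 1\right)} \left(12 - -157\right) = 422 + \left(-6\right) 1 \frac{1}{1 + 3} \left(12 + 157\right) = 422 + \left(-6\right) 1 \cdot \frac{1}{4} \cdot 169 = 422 - \frac{507}{2} = \frac{337}{2}$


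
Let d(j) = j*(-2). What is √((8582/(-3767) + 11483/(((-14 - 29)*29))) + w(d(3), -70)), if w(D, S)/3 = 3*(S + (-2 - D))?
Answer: I*√13360686065008529/4697449 ≈ 24.607*I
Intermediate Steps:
d(j) = -2*j
w(D, S) = -18 - 9*D + 9*S (w(D, S) = 3*(3*(S + (-2 - D))) = 3*(3*(-2 + S - D)) = 3*(-6 - 3*D + 3*S) = -18 - 9*D + 9*S)
√((8582/(-3767) + 11483/(((-14 - 29)*29))) + w(d(3), -70)) = √((8582/(-3767) + 11483/(((-14 - 29)*29))) + (-18 - (-18)*3 + 9*(-70))) = √((8582*(-1/3767) + 11483/((-43*29))) + (-18 - 9*(-6) - 630)) = √((-8582/3767 + 11483/(-1247)) + (-18 + 54 - 630)) = √((-8582/3767 + 11483*(-1/1247)) - 594) = √((-8582/3767 - 11483/1247) - 594) = √(-53958215/4697449 - 594) = √(-2844242921/4697449) = I*√13360686065008529/4697449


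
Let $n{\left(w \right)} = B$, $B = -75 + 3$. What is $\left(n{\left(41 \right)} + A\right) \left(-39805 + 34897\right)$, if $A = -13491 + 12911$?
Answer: $3200016$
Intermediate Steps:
$B = -72$
$A = -580$
$n{\left(w \right)} = -72$
$\left(n{\left(41 \right)} + A\right) \left(-39805 + 34897\right) = \left(-72 - 580\right) \left(-39805 + 34897\right) = \left(-652\right) \left(-4908\right) = 3200016$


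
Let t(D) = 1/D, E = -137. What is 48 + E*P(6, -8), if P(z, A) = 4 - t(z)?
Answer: -2863/6 ≈ -477.17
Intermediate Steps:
P(z, A) = 4 - 1/z
48 + E*P(6, -8) = 48 - 137*(4 - 1/6) = 48 - 137*(4 - 1*⅙) = 48 - 137*(4 - ⅙) = 48 - 137*23/6 = 48 - 3151/6 = -2863/6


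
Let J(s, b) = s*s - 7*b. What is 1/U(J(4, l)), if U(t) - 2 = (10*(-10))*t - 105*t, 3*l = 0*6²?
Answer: -1/3278 ≈ -0.00030506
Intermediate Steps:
l = 0 (l = (0*6²)/3 = (0*36)/3 = (⅓)*0 = 0)
J(s, b) = s² - 7*b
U(t) = 2 - 205*t (U(t) = 2 + ((10*(-10))*t - 105*t) = 2 + (-100*t - 105*t) = 2 - 205*t)
1/U(J(4, l)) = 1/(2 - 205*(4² - 7*0)) = 1/(2 - 205*(16 + 0)) = 1/(2 - 205*16) = 1/(2 - 3280) = 1/(-3278) = -1/3278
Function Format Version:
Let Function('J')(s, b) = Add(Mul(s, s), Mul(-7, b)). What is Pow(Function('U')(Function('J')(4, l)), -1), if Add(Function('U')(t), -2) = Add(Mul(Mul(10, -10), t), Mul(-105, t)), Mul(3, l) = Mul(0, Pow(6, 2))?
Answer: Rational(-1, 3278) ≈ -0.00030506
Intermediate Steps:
l = 0 (l = Mul(Rational(1, 3), Mul(0, Pow(6, 2))) = Mul(Rational(1, 3), Mul(0, 36)) = Mul(Rational(1, 3), 0) = 0)
Function('J')(s, b) = Add(Pow(s, 2), Mul(-7, b))
Function('U')(t) = Add(2, Mul(-205, t)) (Function('U')(t) = Add(2, Add(Mul(Mul(10, -10), t), Mul(-105, t))) = Add(2, Add(Mul(-100, t), Mul(-105, t))) = Add(2, Mul(-205, t)))
Pow(Function('U')(Function('J')(4, l)), -1) = Pow(Add(2, Mul(-205, Add(Pow(4, 2), Mul(-7, 0)))), -1) = Pow(Add(2, Mul(-205, Add(16, 0))), -1) = Pow(Add(2, Mul(-205, 16)), -1) = Pow(Add(2, -3280), -1) = Pow(-3278, -1) = Rational(-1, 3278)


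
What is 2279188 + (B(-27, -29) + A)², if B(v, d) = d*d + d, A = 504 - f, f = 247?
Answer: 3421949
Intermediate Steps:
A = 257 (A = 504 - 1*247 = 504 - 247 = 257)
B(v, d) = d + d² (B(v, d) = d² + d = d + d²)
2279188 + (B(-27, -29) + A)² = 2279188 + (-29*(1 - 29) + 257)² = 2279188 + (-29*(-28) + 257)² = 2279188 + (812 + 257)² = 2279188 + 1069² = 2279188 + 1142761 = 3421949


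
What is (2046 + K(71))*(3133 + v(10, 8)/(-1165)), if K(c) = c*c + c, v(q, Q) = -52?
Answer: 26126678526/1165 ≈ 2.2426e+7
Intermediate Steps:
K(c) = c + c² (K(c) = c² + c = c + c²)
(2046 + K(71))*(3133 + v(10, 8)/(-1165)) = (2046 + 71*(1 + 71))*(3133 - 52/(-1165)) = (2046 + 71*72)*(3133 - 52*(-1/1165)) = (2046 + 5112)*(3133 + 52/1165) = 7158*(3649997/1165) = 26126678526/1165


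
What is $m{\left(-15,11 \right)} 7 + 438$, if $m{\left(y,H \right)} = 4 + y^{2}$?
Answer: $2041$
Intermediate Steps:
$m{\left(-15,11 \right)} 7 + 438 = \left(4 + \left(-15\right)^{2}\right) 7 + 438 = \left(4 + 225\right) 7 + 438 = 229 \cdot 7 + 438 = 1603 + 438 = 2041$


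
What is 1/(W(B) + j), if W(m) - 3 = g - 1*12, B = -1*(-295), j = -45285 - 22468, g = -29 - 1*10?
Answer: -1/67801 ≈ -1.4749e-5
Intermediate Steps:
g = -39 (g = -29 - 10 = -39)
j = -67753
B = 295
W(m) = -48 (W(m) = 3 + (-39 - 1*12) = 3 + (-39 - 12) = 3 - 51 = -48)
1/(W(B) + j) = 1/(-48 - 67753) = 1/(-67801) = -1/67801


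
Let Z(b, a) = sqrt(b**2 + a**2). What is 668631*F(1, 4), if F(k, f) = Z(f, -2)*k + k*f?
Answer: 2674524 + 1337262*sqrt(5) ≈ 5.6647e+6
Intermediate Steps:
Z(b, a) = sqrt(a**2 + b**2)
F(k, f) = f*k + k*sqrt(4 + f**2) (F(k, f) = sqrt((-2)**2 + f**2)*k + k*f = sqrt(4 + f**2)*k + f*k = k*sqrt(4 + f**2) + f*k = f*k + k*sqrt(4 + f**2))
668631*F(1, 4) = 668631*(1*(4 + sqrt(4 + 4**2))) = 668631*(1*(4 + sqrt(4 + 16))) = 668631*(1*(4 + sqrt(20))) = 668631*(1*(4 + 2*sqrt(5))) = 668631*(4 + 2*sqrt(5)) = 2674524 + 1337262*sqrt(5)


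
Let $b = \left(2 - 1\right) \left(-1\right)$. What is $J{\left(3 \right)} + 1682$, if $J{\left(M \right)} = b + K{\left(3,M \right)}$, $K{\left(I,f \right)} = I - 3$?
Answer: $1681$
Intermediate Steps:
$K{\left(I,f \right)} = -3 + I$ ($K{\left(I,f \right)} = I - 3 = -3 + I$)
$b = -1$ ($b = 1 \left(-1\right) = -1$)
$J{\left(M \right)} = -1$ ($J{\left(M \right)} = -1 + \left(-3 + 3\right) = -1 + 0 = -1$)
$J{\left(3 \right)} + 1682 = -1 + 1682 = 1681$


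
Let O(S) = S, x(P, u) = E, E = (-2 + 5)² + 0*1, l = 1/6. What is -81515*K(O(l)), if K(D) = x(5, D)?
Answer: -733635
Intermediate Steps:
l = ⅙ ≈ 0.16667
E = 9 (E = 3² + 0 = 9 + 0 = 9)
x(P, u) = 9
K(D) = 9
-81515*K(O(l)) = -81515*9 = -733635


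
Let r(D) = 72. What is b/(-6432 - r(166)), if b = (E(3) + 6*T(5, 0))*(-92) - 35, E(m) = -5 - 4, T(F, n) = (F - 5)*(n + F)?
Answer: -793/6504 ≈ -0.12192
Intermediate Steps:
T(F, n) = (-5 + F)*(F + n)
E(m) = -9
b = 793 (b = (-9 + 6*(5**2 - 5*5 - 5*0 + 5*0))*(-92) - 35 = (-9 + 6*(25 - 25 + 0 + 0))*(-92) - 35 = (-9 + 6*0)*(-92) - 35 = (-9 + 0)*(-92) - 35 = -9*(-92) - 35 = 828 - 35 = 793)
b/(-6432 - r(166)) = 793/(-6432 - 1*72) = 793/(-6432 - 72) = 793/(-6504) = 793*(-1/6504) = -793/6504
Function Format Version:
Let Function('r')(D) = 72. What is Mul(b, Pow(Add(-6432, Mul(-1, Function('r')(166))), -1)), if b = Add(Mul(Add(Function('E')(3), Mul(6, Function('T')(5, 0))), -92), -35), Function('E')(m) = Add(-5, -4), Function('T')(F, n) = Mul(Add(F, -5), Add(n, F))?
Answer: Rational(-793, 6504) ≈ -0.12192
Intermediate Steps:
Function('T')(F, n) = Mul(Add(-5, F), Add(F, n))
Function('E')(m) = -9
b = 793 (b = Add(Mul(Add(-9, Mul(6, Add(Pow(5, 2), Mul(-5, 5), Mul(-5, 0), Mul(5, 0)))), -92), -35) = Add(Mul(Add(-9, Mul(6, Add(25, -25, 0, 0))), -92), -35) = Add(Mul(Add(-9, Mul(6, 0)), -92), -35) = Add(Mul(Add(-9, 0), -92), -35) = Add(Mul(-9, -92), -35) = Add(828, -35) = 793)
Mul(b, Pow(Add(-6432, Mul(-1, Function('r')(166))), -1)) = Mul(793, Pow(Add(-6432, Mul(-1, 72)), -1)) = Mul(793, Pow(Add(-6432, -72), -1)) = Mul(793, Pow(-6504, -1)) = Mul(793, Rational(-1, 6504)) = Rational(-793, 6504)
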